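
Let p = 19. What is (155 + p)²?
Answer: 30276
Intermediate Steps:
(155 + p)² = (155 + 19)² = 174² = 30276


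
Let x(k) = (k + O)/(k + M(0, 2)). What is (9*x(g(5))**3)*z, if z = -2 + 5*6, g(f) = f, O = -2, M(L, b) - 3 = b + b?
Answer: 63/16 ≈ 3.9375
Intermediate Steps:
M(L, b) = 3 + 2*b (M(L, b) = 3 + (b + b) = 3 + 2*b)
x(k) = (-2 + k)/(7 + k) (x(k) = (k - 2)/(k + (3 + 2*2)) = (-2 + k)/(k + (3 + 4)) = (-2 + k)/(k + 7) = (-2 + k)/(7 + k))
z = 28 (z = -2 + 30 = 28)
(9*x(g(5))**3)*z = (9*((-2 + 5)/(7 + 5))**3)*28 = (9*(3/12)**3)*28 = (9*((1/12)*3)**3)*28 = (9*(1/4)**3)*28 = (9*(1/64))*28 = (9/64)*28 = 63/16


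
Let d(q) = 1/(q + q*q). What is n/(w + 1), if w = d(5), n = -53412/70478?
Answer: -801180/1092409 ≈ -0.73341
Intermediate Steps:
n = -26706/35239 (n = -53412*1/70478 = -26706/35239 ≈ -0.75785)
d(q) = 1/(q + q²)
w = 1/30 (w = 1/(5*(1 + 5)) = (⅕)/6 = (⅕)*(⅙) = 1/30 ≈ 0.033333)
n/(w + 1) = -26706/35239/(1/30 + 1) = -26706/35239/(31/30) = (30/31)*(-26706/35239) = -801180/1092409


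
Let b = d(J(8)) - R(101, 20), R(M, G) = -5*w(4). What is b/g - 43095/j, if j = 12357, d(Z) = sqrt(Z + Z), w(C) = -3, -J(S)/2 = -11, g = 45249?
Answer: -216687890/62126877 + 2*sqrt(11)/45249 ≈ -3.4877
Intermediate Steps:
J(S) = 22 (J(S) = -2*(-11) = 22)
d(Z) = sqrt(2)*sqrt(Z) (d(Z) = sqrt(2*Z) = sqrt(2)*sqrt(Z))
R(M, G) = 15 (R(M, G) = -5*(-3) = 15)
b = -15 + 2*sqrt(11) (b = sqrt(2)*sqrt(22) - 1*15 = 2*sqrt(11) - 15 = -15 + 2*sqrt(11) ≈ -8.3667)
b/g - 43095/j = (-15 + 2*sqrt(11))/45249 - 43095/12357 = (-15 + 2*sqrt(11))*(1/45249) - 43095*1/12357 = (-5/15083 + 2*sqrt(11)/45249) - 14365/4119 = -216687890/62126877 + 2*sqrt(11)/45249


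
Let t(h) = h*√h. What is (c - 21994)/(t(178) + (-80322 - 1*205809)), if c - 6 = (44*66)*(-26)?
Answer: 27895483452/81865309409 + 17353576*√178/81865309409 ≈ 0.34358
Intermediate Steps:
t(h) = h^(3/2)
c = -75498 (c = 6 + (44*66)*(-26) = 6 + 2904*(-26) = 6 - 75504 = -75498)
(c - 21994)/(t(178) + (-80322 - 1*205809)) = (-75498 - 21994)/(178^(3/2) + (-80322 - 1*205809)) = -97492/(178*√178 + (-80322 - 205809)) = -97492/(178*√178 - 286131) = -97492/(-286131 + 178*√178)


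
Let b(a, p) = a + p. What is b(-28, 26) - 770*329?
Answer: -253332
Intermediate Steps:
b(-28, 26) - 770*329 = (-28 + 26) - 770*329 = -2 - 253330 = -253332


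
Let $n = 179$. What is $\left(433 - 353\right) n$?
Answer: $14320$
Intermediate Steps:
$\left(433 - 353\right) n = \left(433 - 353\right) 179 = 80 \cdot 179 = 14320$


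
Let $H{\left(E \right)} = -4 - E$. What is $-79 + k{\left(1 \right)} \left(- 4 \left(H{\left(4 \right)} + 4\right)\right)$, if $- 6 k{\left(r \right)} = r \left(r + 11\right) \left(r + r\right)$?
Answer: $-143$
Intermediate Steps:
$k{\left(r \right)} = - \frac{r^{2} \left(11 + r\right)}{3}$ ($k{\left(r \right)} = - \frac{r \left(r + 11\right) \left(r + r\right)}{6} = - \frac{r \left(11 + r\right) 2 r}{6} = - \frac{2 r^{2} \left(11 + r\right)}{6} = - \frac{r^{2} \left(11 + r\right)}{3}$)
$-79 + k{\left(1 \right)} \left(- 4 \left(H{\left(4 \right)} + 4\right)\right) = -79 + \frac{1^{2} \left(-11 - 1\right)}{3} \left(- 4 \left(\left(-4 - 4\right) + 4\right)\right) = -79 + \frac{1}{3} \cdot 1 \left(-11 - 1\right) \left(- 4 \left(\left(-4 - 4\right) + 4\right)\right) = -79 + \frac{1}{3} \cdot 1 \left(-12\right) \left(- 4 \left(-8 + 4\right)\right) = -79 - 4 \left(\left(-4\right) \left(-4\right)\right) = -79 - 64 = -143$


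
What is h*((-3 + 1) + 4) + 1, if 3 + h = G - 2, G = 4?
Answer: -1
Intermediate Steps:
h = -1 (h = -3 + (4 - 2) = -3 + 2 = -1)
h*((-3 + 1) + 4) + 1 = -((-3 + 1) + 4) + 1 = -(-2 + 4) + 1 = -1*2 + 1 = -2 + 1 = -1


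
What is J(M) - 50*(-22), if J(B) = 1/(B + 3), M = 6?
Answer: 9901/9 ≈ 1100.1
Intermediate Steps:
J(B) = 1/(3 + B)
J(M) - 50*(-22) = 1/(3 + 6) - 50*(-22) = 1/9 + 1100 = ⅑ + 1100 = 9901/9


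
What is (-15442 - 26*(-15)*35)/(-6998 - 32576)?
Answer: 896/19787 ≈ 0.045282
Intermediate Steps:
(-15442 - 26*(-15)*35)/(-6998 - 32576) = (-15442 + 390*35)/(-39574) = (-15442 + 13650)*(-1/39574) = -1792*(-1/39574) = 896/19787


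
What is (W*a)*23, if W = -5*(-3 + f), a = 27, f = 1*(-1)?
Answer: 12420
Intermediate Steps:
f = -1
W = 20 (W = -5*(-3 - 1) = -5*(-4) = 20)
(W*a)*23 = (20*27)*23 = 540*23 = 12420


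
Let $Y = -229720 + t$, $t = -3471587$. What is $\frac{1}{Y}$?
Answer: $- \frac{1}{3701307} \approx -2.7017 \cdot 10^{-7}$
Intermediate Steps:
$Y = -3701307$ ($Y = -229720 - 3471587 = -3701307$)
$\frac{1}{Y} = \frac{1}{-3701307} = - \frac{1}{3701307}$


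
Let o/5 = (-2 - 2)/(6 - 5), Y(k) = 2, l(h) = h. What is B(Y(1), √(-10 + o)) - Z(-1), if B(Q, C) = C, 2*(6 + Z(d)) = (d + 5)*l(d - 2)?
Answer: 12 + I*√30 ≈ 12.0 + 5.4772*I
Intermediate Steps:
Z(d) = -6 + (-2 + d)*(5 + d)/2 (Z(d) = -6 + ((d + 5)*(d - 2))/2 = -6 + ((5 + d)*(-2 + d))/2 = -6 + ((-2 + d)*(5 + d))/2 = -6 + (-2 + d)*(5 + d)/2)
o = -20 (o = 5*((-2 - 2)/(6 - 5)) = 5*(-4/1) = 5*(-4*1) = 5*(-4) = -20)
B(Y(1), √(-10 + o)) - Z(-1) = √(-10 - 20) - (-11 + (½)*(-1)² + (3/2)*(-1)) = √(-30) - (-11 + (½)*1 - 3/2) = I*√30 - (-11 + ½ - 3/2) = I*√30 - 1*(-12) = I*√30 + 12 = 12 + I*√30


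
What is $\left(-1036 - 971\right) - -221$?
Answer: $-1786$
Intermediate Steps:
$\left(-1036 - 971\right) - -221 = -2007 + 221 = -1786$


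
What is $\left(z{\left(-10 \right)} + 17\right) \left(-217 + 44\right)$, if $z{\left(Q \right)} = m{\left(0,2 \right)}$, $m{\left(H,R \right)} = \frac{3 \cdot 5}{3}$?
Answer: $-3806$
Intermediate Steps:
$m{\left(H,R \right)} = 5$ ($m{\left(H,R \right)} = 15 \cdot \frac{1}{3} = 5$)
$z{\left(Q \right)} = 5$
$\left(z{\left(-10 \right)} + 17\right) \left(-217 + 44\right) = \left(5 + 17\right) \left(-217 + 44\right) = 22 \left(-173\right) = -3806$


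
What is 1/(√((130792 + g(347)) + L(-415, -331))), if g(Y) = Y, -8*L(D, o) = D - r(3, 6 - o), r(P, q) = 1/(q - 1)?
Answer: 8*√14810925066/352641073 ≈ 0.0027609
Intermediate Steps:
r(P, q) = 1/(-1 + q)
L(D, o) = -D/8 + 1/(8*(5 - o)) (L(D, o) = -(D - 1/(-1 + (6 - o)))/8 = -(D - 1/(5 - o))/8 = -D/8 + 1/(8*(5 - o)))
1/(√((130792 + g(347)) + L(-415, -331))) = 1/(√((130792 + 347) + (-1 - 1*(-415)*(-5 - 331))/(8*(-5 - 331)))) = 1/(√(131139 + (⅛)*(-1 - 1*(-415)*(-336))/(-336))) = 1/(√(131139 + (⅛)*(-1/336)*(-1 - 139440))) = 1/(√(131139 + (⅛)*(-1/336)*(-139441))) = 1/(√(131139 + 139441/2688)) = 1/(√(352641073/2688)) = 1/(√14810925066/336) = 8*√14810925066/352641073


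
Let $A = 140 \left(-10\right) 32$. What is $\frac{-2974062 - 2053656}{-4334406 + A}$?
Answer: $\frac{2513859}{2189603} \approx 1.1481$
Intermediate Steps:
$A = -44800$ ($A = \left(-1400\right) 32 = -44800$)
$\frac{-2974062 - 2053656}{-4334406 + A} = \frac{-2974062 - 2053656}{-4334406 - 44800} = - \frac{5027718}{-4379206} = \left(-5027718\right) \left(- \frac{1}{4379206}\right) = \frac{2513859}{2189603}$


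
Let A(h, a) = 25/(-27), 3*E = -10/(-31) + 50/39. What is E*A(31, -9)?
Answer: -48500/97929 ≈ -0.49526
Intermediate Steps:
E = 1940/3627 (E = (-10/(-31) + 50/39)/3 = (-10*(-1/31) + 50*(1/39))/3 = (10/31 + 50/39)/3 = (1/3)*(1940/1209) = 1940/3627 ≈ 0.53488)
A(h, a) = -25/27 (A(h, a) = 25*(-1/27) = -25/27)
E*A(31, -9) = (1940/3627)*(-25/27) = -48500/97929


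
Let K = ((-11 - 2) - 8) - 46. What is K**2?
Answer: 4489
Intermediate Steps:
K = -67 (K = (-13 - 8) - 46 = -21 - 46 = -67)
K**2 = (-67)**2 = 4489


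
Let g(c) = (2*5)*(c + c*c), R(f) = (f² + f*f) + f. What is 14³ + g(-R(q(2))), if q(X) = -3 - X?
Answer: 22544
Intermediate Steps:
R(f) = f + 2*f² (R(f) = (f² + f²) + f = 2*f² + f = f + 2*f²)
g(c) = 10*c + 10*c² (g(c) = 10*(c + c²) = 10*c + 10*c²)
14³ + g(-R(q(2))) = 14³ + 10*(-(-3 - 1*2)*(1 + 2*(-3 - 1*2)))*(1 - (-3 - 1*2)*(1 + 2*(-3 - 1*2))) = 2744 + 10*(-(-3 - 2)*(1 + 2*(-3 - 2)))*(1 - (-3 - 2)*(1 + 2*(-3 - 2))) = 2744 + 10*(-(-5)*(1 + 2*(-5)))*(1 - (-5)*(1 + 2*(-5))) = 2744 + 10*(-(-5)*(1 - 10))*(1 - (-5)*(1 - 10)) = 2744 + 10*(-(-5)*(-9))*(1 - (-5)*(-9)) = 2744 + 10*(-1*45)*(1 - 1*45) = 2744 + 10*(-45)*(1 - 45) = 2744 + 10*(-45)*(-44) = 2744 + 19800 = 22544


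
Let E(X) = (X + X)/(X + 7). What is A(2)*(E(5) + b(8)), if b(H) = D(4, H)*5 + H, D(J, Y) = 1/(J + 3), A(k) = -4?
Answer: -802/21 ≈ -38.190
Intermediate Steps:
E(X) = 2*X/(7 + X) (E(X) = (2*X)/(7 + X) = 2*X/(7 + X))
D(J, Y) = 1/(3 + J)
b(H) = 5/7 + H (b(H) = 5/(3 + 4) + H = 5/7 + H)
A(2)*(E(5) + b(8)) = -4*(2*5/(7 + 5) + (5/7 + 8)) = -4*(2*5/12 + 61/7) = -4*(2*5*(1/12) + 61/7) = -4*(⅚ + 61/7) = -4*401/42 = -802/21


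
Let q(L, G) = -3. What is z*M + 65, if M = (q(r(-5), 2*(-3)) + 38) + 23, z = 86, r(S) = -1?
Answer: 5053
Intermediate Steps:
M = 58 (M = (-3 + 38) + 23 = 35 + 23 = 58)
z*M + 65 = 86*58 + 65 = 4988 + 65 = 5053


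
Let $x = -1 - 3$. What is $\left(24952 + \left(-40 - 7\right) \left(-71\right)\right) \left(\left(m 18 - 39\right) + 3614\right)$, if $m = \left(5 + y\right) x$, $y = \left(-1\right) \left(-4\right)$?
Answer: $82801903$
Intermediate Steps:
$y = 4$
$x = -4$ ($x = -1 - 3 = -4$)
$m = -36$ ($m = \left(5 + 4\right) \left(-4\right) = 9 \left(-4\right) = -36$)
$\left(24952 + \left(-40 - 7\right) \left(-71\right)\right) \left(\left(m 18 - 39\right) + 3614\right) = \left(24952 + \left(-40 - 7\right) \left(-71\right)\right) \left(\left(\left(-36\right) 18 - 39\right) + 3614\right) = \left(24952 + \left(-40 - 7\right) \left(-71\right)\right) \left(\left(-648 - 39\right) + 3614\right) = \left(24952 - -3337\right) \left(-687 + 3614\right) = \left(24952 + 3337\right) 2927 = 28289 \cdot 2927 = 82801903$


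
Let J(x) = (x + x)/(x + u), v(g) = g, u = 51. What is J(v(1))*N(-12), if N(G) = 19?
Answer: 19/26 ≈ 0.73077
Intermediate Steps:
J(x) = 2*x/(51 + x) (J(x) = (x + x)/(x + 51) = (2*x)/(51 + x) = 2*x/(51 + x))
J(v(1))*N(-12) = (2*1/(51 + 1))*19 = (2*1/52)*19 = (2*1*(1/52))*19 = (1/26)*19 = 19/26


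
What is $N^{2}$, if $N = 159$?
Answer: $25281$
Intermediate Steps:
$N^{2} = 159^{2} = 25281$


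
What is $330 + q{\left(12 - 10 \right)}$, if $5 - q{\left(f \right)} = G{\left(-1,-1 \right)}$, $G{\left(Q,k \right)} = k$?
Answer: $336$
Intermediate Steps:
$q{\left(f \right)} = 6$ ($q{\left(f \right)} = 5 - -1 = 5 + 1 = 6$)
$330 + q{\left(12 - 10 \right)} = 330 + 6 = 336$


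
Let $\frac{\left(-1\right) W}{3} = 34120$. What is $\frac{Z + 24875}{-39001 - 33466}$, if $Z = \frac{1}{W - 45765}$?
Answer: $- \frac{3684609374}{10734174375} \approx -0.34326$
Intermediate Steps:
$W = -102360$ ($W = \left(-3\right) 34120 = -102360$)
$Z = - \frac{1}{148125}$ ($Z = \frac{1}{-102360 - 45765} = \frac{1}{-148125} = - \frac{1}{148125} \approx -6.7511 \cdot 10^{-6}$)
$\frac{Z + 24875}{-39001 - 33466} = \frac{- \frac{1}{148125} + 24875}{-39001 - 33466} = \frac{3684609374}{148125 \left(-72467\right)} = \frac{3684609374}{148125} \left(- \frac{1}{72467}\right) = - \frac{3684609374}{10734174375}$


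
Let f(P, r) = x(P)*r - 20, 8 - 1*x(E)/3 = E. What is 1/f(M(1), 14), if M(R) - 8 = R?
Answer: -1/62 ≈ -0.016129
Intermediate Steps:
M(R) = 8 + R
x(E) = 24 - 3*E
f(P, r) = -20 + r*(24 - 3*P) (f(P, r) = (24 - 3*P)*r - 20 = r*(24 - 3*P) - 20 = -20 + r*(24 - 3*P))
1/f(M(1), 14) = 1/(-20 - 3*14*(-8 + (8 + 1))) = 1/(-20 - 3*14*(-8 + 9)) = 1/(-20 - 3*14*1) = 1/(-20 - 42) = 1/(-62) = -1/62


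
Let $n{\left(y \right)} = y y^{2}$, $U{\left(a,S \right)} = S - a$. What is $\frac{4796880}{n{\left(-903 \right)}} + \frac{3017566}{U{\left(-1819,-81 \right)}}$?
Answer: $\frac{370311456915107}{213285716721} \approx 1736.2$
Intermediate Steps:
$n{\left(y \right)} = y^{3}$
$\frac{4796880}{n{\left(-903 \right)}} + \frac{3017566}{U{\left(-1819,-81 \right)}} = \frac{4796880}{\left(-903\right)^{3}} + \frac{3017566}{-81 - -1819} = \frac{4796880}{-736314327} + \frac{3017566}{-81 + 1819} = 4796880 \left(- \frac{1}{736314327}\right) + \frac{3017566}{1738} = - \frac{1598960}{245438109} + 3017566 \cdot \frac{1}{1738} = - \frac{1598960}{245438109} + \frac{1508783}{869} = \frac{370311456915107}{213285716721}$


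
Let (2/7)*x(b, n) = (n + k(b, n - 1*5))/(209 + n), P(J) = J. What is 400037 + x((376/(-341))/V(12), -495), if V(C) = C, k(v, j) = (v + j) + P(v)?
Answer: 234091177283/585156 ≈ 4.0005e+5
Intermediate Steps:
k(v, j) = j + 2*v (k(v, j) = (v + j) + v = (j + v) + v = j + 2*v)
x(b, n) = 7*(-5 + 2*b + 2*n)/(2*(209 + n)) (x(b, n) = 7*((n + ((n - 1*5) + 2*b))/(209 + n))/2 = 7*((n + ((n - 5) + 2*b))/(209 + n))/2 = 7*((n + ((-5 + n) + 2*b))/(209 + n))/2 = 7*((n + (-5 + n + 2*b))/(209 + n))/2 = 7*((-5 + 2*b + 2*n)/(209 + n))/2 = 7*(-5 + 2*b + 2*n)/(2*(209 + n)))
400037 + x((376/(-341))/V(12), -495) = 400037 + 7*(-5 + 2*((376/(-341))/12) + 2*(-495))/(2*(209 - 495)) = 400037 + (7/2)*(-5 + 2*((376*(-1/341))*(1/12)) - 990)/(-286) = 400037 + (7/2)*(-1/286)*(-5 + 2*(-376/341*1/12) - 990) = 400037 + (7/2)*(-1/286)*(-5 + 2*(-94/1023) - 990) = 400037 + (7/2)*(-1/286)*(-5 - 188/1023 - 990) = 400037 + (7/2)*(-1/286)*(-1018073/1023) = 400037 + 7126511/585156 = 234091177283/585156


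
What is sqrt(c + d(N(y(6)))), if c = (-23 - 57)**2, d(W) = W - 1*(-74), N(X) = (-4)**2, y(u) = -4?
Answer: sqrt(6490) ≈ 80.561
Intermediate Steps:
N(X) = 16
d(W) = 74 + W (d(W) = W + 74 = 74 + W)
c = 6400 (c = (-80)**2 = 6400)
sqrt(c + d(N(y(6)))) = sqrt(6400 + (74 + 16)) = sqrt(6400 + 90) = sqrt(6490)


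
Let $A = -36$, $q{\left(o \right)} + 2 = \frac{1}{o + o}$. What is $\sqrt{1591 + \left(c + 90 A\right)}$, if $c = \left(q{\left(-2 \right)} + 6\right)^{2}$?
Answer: $\frac{i \sqrt{26159}}{4} \approx 40.434 i$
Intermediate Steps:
$q{\left(o \right)} = -2 + \frac{1}{2 o}$ ($q{\left(o \right)} = -2 + \frac{1}{o + o} = -2 + \frac{1}{2 o}$)
$c = \frac{225}{16}$ ($c = \left(\left(-2 + \frac{1}{2 \left(-2\right)}\right) + 6\right)^{2} = \left(\left(-2 + \frac{1}{2} \left(- \frac{1}{2}\right)\right) + 6\right)^{2} = \left(\left(-2 - \frac{1}{4}\right) + 6\right)^{2} = \left(- \frac{9}{4} + 6\right)^{2} = \left(\frac{15}{4}\right)^{2} = \frac{225}{16} \approx 14.063$)
$\sqrt{1591 + \left(c + 90 A\right)} = \sqrt{1591 + \left(\frac{225}{16} + 90 \left(-36\right)\right)} = \sqrt{1591 + \left(\frac{225}{16} - 3240\right)} = \sqrt{1591 - \frac{51615}{16}} = \sqrt{- \frac{26159}{16}} = \frac{i \sqrt{26159}}{4}$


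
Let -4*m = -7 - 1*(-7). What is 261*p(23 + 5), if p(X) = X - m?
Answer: 7308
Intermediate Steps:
m = 0 (m = -(-7 - 1*(-7))/4 = -(-7 + 7)/4 = -¼*0 = 0)
p(X) = X (p(X) = X - 1*0 = X + 0 = X)
261*p(23 + 5) = 261*(23 + 5) = 261*28 = 7308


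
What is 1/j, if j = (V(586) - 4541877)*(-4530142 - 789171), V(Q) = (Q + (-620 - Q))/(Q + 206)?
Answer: 198/4783614567852713 ≈ 4.1391e-14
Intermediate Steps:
V(Q) = -620/(206 + Q)
j = 4783614567852713/198 (j = (-620/(206 + 586) - 4541877)*(-4530142 - 789171) = (-620/792 - 4541877)*(-5319313) = (-620*1/792 - 4541877)*(-5319313) = (-155/198 - 4541877)*(-5319313) = -899291801/198*(-5319313) = 4783614567852713/198 ≈ 2.4160e+13)
1/j = 1/(4783614567852713/198) = 198/4783614567852713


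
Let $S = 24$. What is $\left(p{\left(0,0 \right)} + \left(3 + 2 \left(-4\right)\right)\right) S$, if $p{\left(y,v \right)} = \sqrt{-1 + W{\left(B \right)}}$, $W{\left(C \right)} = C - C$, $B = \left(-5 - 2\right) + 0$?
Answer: $-120 + 24 i \approx -120.0 + 24.0 i$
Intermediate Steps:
$B = -7$ ($B = -7 + 0 = -7$)
$W{\left(C \right)} = 0$
$p{\left(y,v \right)} = i$ ($p{\left(y,v \right)} = \sqrt{-1 + 0} = \sqrt{-1} = i$)
$\left(p{\left(0,0 \right)} + \left(3 + 2 \left(-4\right)\right)\right) S = \left(i + \left(3 + 2 \left(-4\right)\right)\right) 24 = \left(i + \left(3 - 8\right)\right) 24 = \left(i - 5\right) 24 = \left(-5 + i\right) 24 = -120 + 24 i$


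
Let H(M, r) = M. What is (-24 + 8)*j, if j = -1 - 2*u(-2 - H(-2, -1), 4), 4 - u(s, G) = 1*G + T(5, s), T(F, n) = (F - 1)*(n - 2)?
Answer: 272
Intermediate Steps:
T(F, n) = (-1 + F)*(-2 + n)
u(s, G) = 12 - G - 4*s (u(s, G) = 4 - (1*G + (2 - s - 2*5 + 5*s)) = 4 - (G + (2 - s - 10 + 5*s)) = 4 - (G + (-8 + 4*s)) = 4 - (-8 + G + 4*s) = 4 + (8 - G - 4*s) = 12 - G - 4*s)
j = -17 (j = -1 - 2*(12 - 1*4 - 4*(-2 - 1*(-2))) = -1 - 2*(12 - 4 - 4*(-2 + 2)) = -1 - 2*(12 - 4 - 4*0) = -1 - 2*(12 - 4 + 0) = -1 - 2*8 = -1 - 16 = -17)
(-24 + 8)*j = (-24 + 8)*(-17) = -16*(-17) = 272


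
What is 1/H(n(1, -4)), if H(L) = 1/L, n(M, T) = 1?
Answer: 1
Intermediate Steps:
1/H(n(1, -4)) = 1/(1/1) = 1/1 = 1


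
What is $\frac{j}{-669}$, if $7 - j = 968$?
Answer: $\frac{961}{669} \approx 1.4365$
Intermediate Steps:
$j = -961$ ($j = 7 - 968 = -961$)
$\frac{j}{-669} = - \frac{961}{-669} = \left(-961\right) \left(- \frac{1}{669}\right) = \frac{961}{669}$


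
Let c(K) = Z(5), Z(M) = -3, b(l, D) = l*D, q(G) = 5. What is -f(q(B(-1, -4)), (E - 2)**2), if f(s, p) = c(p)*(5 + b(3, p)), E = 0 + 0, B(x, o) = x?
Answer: 51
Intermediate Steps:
E = 0
b(l, D) = D*l
c(K) = -3
f(s, p) = -15 - 9*p (f(s, p) = -3*(5 + p*3) = -3*(5 + 3*p) = -15 - 9*p)
-f(q(B(-1, -4)), (E - 2)**2) = -(-15 - 9*(0 - 2)**2) = -(-15 - 9*(-2)**2) = -(-15 - 9*4) = -(-15 - 36) = -1*(-51) = 51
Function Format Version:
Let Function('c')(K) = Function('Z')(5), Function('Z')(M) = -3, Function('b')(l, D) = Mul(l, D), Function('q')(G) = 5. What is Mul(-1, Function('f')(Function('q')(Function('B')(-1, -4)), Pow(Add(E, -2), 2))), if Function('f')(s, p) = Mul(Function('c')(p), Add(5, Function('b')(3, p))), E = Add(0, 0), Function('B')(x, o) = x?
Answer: 51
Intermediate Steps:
E = 0
Function('b')(l, D) = Mul(D, l)
Function('c')(K) = -3
Function('f')(s, p) = Add(-15, Mul(-9, p)) (Function('f')(s, p) = Mul(-3, Add(5, Mul(p, 3))) = Mul(-3, Add(5, Mul(3, p))) = Add(-15, Mul(-9, p)))
Mul(-1, Function('f')(Function('q')(Function('B')(-1, -4)), Pow(Add(E, -2), 2))) = Mul(-1, Add(-15, Mul(-9, Pow(Add(0, -2), 2)))) = Mul(-1, Add(-15, Mul(-9, Pow(-2, 2)))) = Mul(-1, Add(-15, Mul(-9, 4))) = Mul(-1, Add(-15, -36)) = Mul(-1, -51) = 51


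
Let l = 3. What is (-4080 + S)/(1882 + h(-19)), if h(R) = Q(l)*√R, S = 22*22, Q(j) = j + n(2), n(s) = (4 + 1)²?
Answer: -1691918/889205 + 25172*I*√19/889205 ≈ -1.9027 + 0.12339*I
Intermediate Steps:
n(s) = 25 (n(s) = 5² = 25)
Q(j) = 25 + j (Q(j) = j + 25 = 25 + j)
S = 484
h(R) = 28*√R (h(R) = (25 + 3)*√R = 28*√R)
(-4080 + S)/(1882 + h(-19)) = (-4080 + 484)/(1882 + 28*√(-19)) = -3596/(1882 + 28*(I*√19)) = -3596/(1882 + 28*I*√19)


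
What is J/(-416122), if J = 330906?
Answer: -165453/208061 ≈ -0.79521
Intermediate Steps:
J/(-416122) = 330906/(-416122) = 330906*(-1/416122) = -165453/208061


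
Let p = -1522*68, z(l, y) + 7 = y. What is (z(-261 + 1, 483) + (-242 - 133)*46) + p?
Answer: -120270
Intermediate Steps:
z(l, y) = -7 + y
p = -103496
(z(-261 + 1, 483) + (-242 - 133)*46) + p = ((-7 + 483) + (-242 - 133)*46) - 103496 = (476 - 375*46) - 103496 = (476 - 17250) - 103496 = -16774 - 103496 = -120270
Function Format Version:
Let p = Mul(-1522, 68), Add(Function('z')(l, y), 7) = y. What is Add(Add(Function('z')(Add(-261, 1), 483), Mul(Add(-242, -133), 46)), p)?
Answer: -120270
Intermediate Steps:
Function('z')(l, y) = Add(-7, y)
p = -103496
Add(Add(Function('z')(Add(-261, 1), 483), Mul(Add(-242, -133), 46)), p) = Add(Add(Add(-7, 483), Mul(Add(-242, -133), 46)), -103496) = Add(Add(476, Mul(-375, 46)), -103496) = Add(Add(476, -17250), -103496) = Add(-16774, -103496) = -120270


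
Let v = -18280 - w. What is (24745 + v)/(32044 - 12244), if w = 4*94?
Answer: 6089/19800 ≈ 0.30753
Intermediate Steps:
w = 376
v = -18656 (v = -18280 - 1*376 = -18280 - 376 = -18656)
(24745 + v)/(32044 - 12244) = (24745 - 18656)/(32044 - 12244) = 6089/19800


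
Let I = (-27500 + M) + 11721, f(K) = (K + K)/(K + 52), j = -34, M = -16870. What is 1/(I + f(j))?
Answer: -9/293875 ≈ -3.0625e-5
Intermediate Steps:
f(K) = 2*K/(52 + K) (f(K) = (2*K)/(52 + K) = 2*K/(52 + K))
I = -32649 (I = (-27500 - 16870) + 11721 = -44370 + 11721 = -32649)
1/(I + f(j)) = 1/(-32649 + 2*(-34)/(52 - 34)) = 1/(-32649 + 2*(-34)/18) = 1/(-32649 + 2*(-34)*(1/18)) = 1/(-32649 - 34/9) = 1/(-293875/9) = -9/293875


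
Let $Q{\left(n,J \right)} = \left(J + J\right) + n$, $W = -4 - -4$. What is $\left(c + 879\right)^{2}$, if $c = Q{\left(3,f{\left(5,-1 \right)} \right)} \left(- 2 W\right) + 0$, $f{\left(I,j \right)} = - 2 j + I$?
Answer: $772641$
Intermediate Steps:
$W = 0$ ($W = -4 + 4 = 0$)
$f{\left(I,j \right)} = I - 2 j$
$Q{\left(n,J \right)} = n + 2 J$ ($Q{\left(n,J \right)} = 2 J + n = n + 2 J$)
$c = 0$ ($c = \left(3 + 2 \left(5 - -2\right)\right) \left(\left(-2\right) 0\right) + 0 = \left(3 + 2 \left(5 + 2\right)\right) 0 + 0 = \left(3 + 2 \cdot 7\right) 0 + 0 = \left(3 + 14\right) 0 + 0 = 17 \cdot 0 + 0 = 0 + 0 = 0$)
$\left(c + 879\right)^{2} = \left(0 + 879\right)^{2} = 879^{2} = 772641$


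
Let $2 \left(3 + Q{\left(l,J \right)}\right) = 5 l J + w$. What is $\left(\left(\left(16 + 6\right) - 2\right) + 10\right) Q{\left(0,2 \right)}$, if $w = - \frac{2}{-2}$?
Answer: $-75$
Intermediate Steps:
$w = 1$ ($w = \left(-2\right) \left(- \frac{1}{2}\right) = 1$)
$Q{\left(l,J \right)} = - \frac{5}{2} + \frac{5 J l}{2}$ ($Q{\left(l,J \right)} = -3 + \frac{5 l J + 1}{2} = -3 + \frac{5 J l + 1}{2} = -3 + \frac{1 + 5 J l}{2} = -3 + \left(\frac{1}{2} + \frac{5 J l}{2}\right) = - \frac{5}{2} + \frac{5 J l}{2}$)
$\left(\left(\left(16 + 6\right) - 2\right) + 10\right) Q{\left(0,2 \right)} = \left(\left(\left(16 + 6\right) - 2\right) + 10\right) \left(- \frac{5}{2} + \frac{5}{2} \cdot 2 \cdot 0\right) = \left(\left(22 - 2\right) + 10\right) \left(- \frac{5}{2} + 0\right) = \left(20 + 10\right) \left(- \frac{5}{2}\right) = 30 \left(- \frac{5}{2}\right) = -75$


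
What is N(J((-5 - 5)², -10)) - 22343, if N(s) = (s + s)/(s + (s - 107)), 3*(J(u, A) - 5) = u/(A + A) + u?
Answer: -2256863/101 ≈ -22345.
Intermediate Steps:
J(u, A) = 5 + u/3 + u/(6*A) (J(u, A) = 5 + (u/(A + A) + u)/3 = 5 + (u/((2*A)) + u)/3 = 5 + ((1/(2*A))*u + u)/3 = 5 + (u/(2*A) + u)/3 = 5 + (u + u/(2*A))/3 = 5 + (u/3 + u/(6*A)) = 5 + u/3 + u/(6*A))
N(s) = 2*s/(-107 + 2*s) (N(s) = (2*s)/(s + (-107 + s)) = (2*s)/(-107 + 2*s) = 2*s/(-107 + 2*s))
N(J((-5 - 5)², -10)) - 22343 = 2*(5 + (-5 - 5)²/3 + (⅙)*(-5 - 5)²/(-10))/(-107 + 2*(5 + (-5 - 5)²/3 + (⅙)*(-5 - 5)²/(-10))) - 22343 = 2*(5 + (⅓)*(-10)² + (⅙)*(-10)²*(-⅒))/(-107 + 2*(5 + (⅓)*(-10)² + (⅙)*(-10)²*(-⅒))) - 22343 = 2*(5 + (⅓)*100 + (⅙)*100*(-⅒))/(-107 + 2*(5 + (⅓)*100 + (⅙)*100*(-⅒))) - 22343 = 2*(5 + 100/3 - 5/3)/(-107 + 2*(5 + 100/3 - 5/3)) - 22343 = 2*(110/3)/(-107 + 2*(110/3)) - 22343 = 2*(110/3)/(-107 + 220/3) - 22343 = 2*(110/3)/(-101/3) - 22343 = 2*(110/3)*(-3/101) - 22343 = -220/101 - 22343 = -2256863/101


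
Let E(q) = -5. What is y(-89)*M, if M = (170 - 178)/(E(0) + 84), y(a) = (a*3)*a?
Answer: -190104/79 ≈ -2406.4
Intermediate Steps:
y(a) = 3*a**2 (y(a) = (3*a)*a = 3*a**2)
M = -8/79 (M = (170 - 178)/(-5 + 84) = -8/79 ≈ -0.10127)
y(-89)*M = (3*(-89)**2)*(-8/79) = (3*7921)*(-8/79) = 23763*(-8/79) = -190104/79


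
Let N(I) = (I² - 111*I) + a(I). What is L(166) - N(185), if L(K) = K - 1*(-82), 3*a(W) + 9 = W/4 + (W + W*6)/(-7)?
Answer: -53571/4 ≈ -13393.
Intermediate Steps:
a(W) = -3 - W/4 (a(W) = -3 + (W/4 + (W + W*6)/(-7))/3 = -3 + (W*(¼) + (W + 6*W)*(-⅐))/3 = -3 + (W/4 + (7*W)*(-⅐))/3 = -3 + (W/4 - W)/3 = -3 + (-3*W/4)/3 = -3 - W/4)
L(K) = 82 + K (L(K) = K + 82 = 82 + K)
N(I) = -3 + I² - 445*I/4 (N(I) = (I² - 111*I) + (-3 - I/4) = -3 + I² - 445*I/4)
L(166) - N(185) = (82 + 166) - (-3 + 185² - 445/4*185) = 248 - (-3 + 34225 - 82325/4) = 248 - 1*54563/4 = 248 - 54563/4 = -53571/4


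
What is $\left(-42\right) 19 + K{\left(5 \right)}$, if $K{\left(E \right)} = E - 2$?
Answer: $-795$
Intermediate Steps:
$K{\left(E \right)} = -2 + E$
$\left(-42\right) 19 + K{\left(5 \right)} = \left(-42\right) 19 + \left(-2 + 5\right) = -798 + 3 = -795$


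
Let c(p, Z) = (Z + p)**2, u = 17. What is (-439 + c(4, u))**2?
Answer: 4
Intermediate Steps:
(-439 + c(4, u))**2 = (-439 + (17 + 4)**2)**2 = (-439 + 21**2)**2 = (-439 + 441)**2 = 2**2 = 4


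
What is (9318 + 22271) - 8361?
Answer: 23228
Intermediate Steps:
(9318 + 22271) - 8361 = 31589 - 8361 = 23228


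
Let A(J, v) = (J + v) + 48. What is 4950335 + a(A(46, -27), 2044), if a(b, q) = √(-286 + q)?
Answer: 4950335 + √1758 ≈ 4.9504e+6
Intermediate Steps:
A(J, v) = 48 + J + v
4950335 + a(A(46, -27), 2044) = 4950335 + √(-286 + 2044) = 4950335 + √1758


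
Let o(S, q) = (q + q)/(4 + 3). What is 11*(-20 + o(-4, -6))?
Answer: -1672/7 ≈ -238.86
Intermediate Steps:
o(S, q) = 2*q/7 (o(S, q) = (2*q)/7 = (2*q)*(⅐) = 2*q/7)
11*(-20 + o(-4, -6)) = 11*(-20 + (2/7)*(-6)) = 11*(-20 - 12/7) = 11*(-152/7) = -1672/7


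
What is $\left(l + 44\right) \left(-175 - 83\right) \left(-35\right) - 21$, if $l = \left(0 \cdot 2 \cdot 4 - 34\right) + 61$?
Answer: $641109$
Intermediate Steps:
$l = 27$ ($l = \left(0 \cdot 4 - 34\right) + 61 = \left(0 - 34\right) + 61 = -34 + 61 = 27$)
$\left(l + 44\right) \left(-175 - 83\right) \left(-35\right) - 21 = \left(27 + 44\right) \left(-175 - 83\right) \left(-35\right) - 21 = 71 \left(-258\right) \left(-35\right) - 21 = \left(-18318\right) \left(-35\right) - 21 = 641130 - 21 = 641109$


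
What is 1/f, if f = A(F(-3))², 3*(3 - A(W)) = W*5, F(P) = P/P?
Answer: 9/16 ≈ 0.56250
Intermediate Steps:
F(P) = 1
A(W) = 3 - 5*W/3 (A(W) = 3 - W*5/3 = 3 - 5*W/3)
f = 16/9 (f = (3 - 5/3*1)² = (3 - 5/3)² = (4/3)² = 16/9 ≈ 1.7778)
1/f = 1/(16/9) = 9/16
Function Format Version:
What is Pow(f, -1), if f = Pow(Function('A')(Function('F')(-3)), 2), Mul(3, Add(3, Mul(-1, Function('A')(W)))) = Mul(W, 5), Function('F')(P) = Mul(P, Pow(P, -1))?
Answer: Rational(9, 16) ≈ 0.56250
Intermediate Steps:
Function('F')(P) = 1
Function('A')(W) = Add(3, Mul(Rational(-5, 3), W)) (Function('A')(W) = Add(3, Mul(Rational(-1, 3), Mul(W, 5))) = Add(3, Mul(Rational(-1, 3), Mul(5, W))) = Add(3, Mul(Rational(-5, 3), W)))
f = Rational(16, 9) (f = Pow(Add(3, Mul(Rational(-5, 3), 1)), 2) = Pow(Add(3, Rational(-5, 3)), 2) = Pow(Rational(4, 3), 2) = Rational(16, 9) ≈ 1.7778)
Pow(f, -1) = Pow(Rational(16, 9), -1) = Rational(9, 16)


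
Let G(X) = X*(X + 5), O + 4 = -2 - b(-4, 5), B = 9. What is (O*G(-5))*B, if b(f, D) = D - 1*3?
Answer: 0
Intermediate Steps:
b(f, D) = -3 + D (b(f, D) = D - 3 = -3 + D)
O = -8 (O = -4 + (-2 - (-3 + 5)) = -4 + (-2 - 1*2) = -4 + (-2 - 2) = -4 - 4 = -8)
G(X) = X*(5 + X)
(O*G(-5))*B = -(-40)*(5 - 5)*9 = -(-40)*0*9 = -8*0*9 = 0*9 = 0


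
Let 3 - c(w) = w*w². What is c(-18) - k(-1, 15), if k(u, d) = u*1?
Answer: 5836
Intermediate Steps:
k(u, d) = u
c(w) = 3 - w³ (c(w) = 3 - w*w² = 3 - w³)
c(-18) - k(-1, 15) = (3 - 1*(-18)³) - 1*(-1) = (3 - 1*(-5832)) + 1 = (3 + 5832) + 1 = 5835 + 1 = 5836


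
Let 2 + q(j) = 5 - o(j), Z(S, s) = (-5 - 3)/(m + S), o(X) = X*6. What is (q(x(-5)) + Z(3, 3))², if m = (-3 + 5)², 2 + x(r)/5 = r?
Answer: 2199289/49 ≈ 44883.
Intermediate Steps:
x(r) = -10 + 5*r
m = 4 (m = 2² = 4)
o(X) = 6*X
Z(S, s) = -8/(4 + S) (Z(S, s) = (-5 - 3)/(4 + S) = -8/(4 + S))
q(j) = 3 - 6*j (q(j) = -2 + (5 - 6*j) = 3 - 6*j)
(q(x(-5)) + Z(3, 3))² = ((3 - 6*(-10 + 5*(-5))) - 8/(4 + 3))² = ((3 - 6*(-10 - 25)) - 8/7)² = ((3 - 6*(-35)) - 8*⅐)² = ((3 + 210) - 8/7)² = (213 - 8/7)² = (1483/7)² = 2199289/49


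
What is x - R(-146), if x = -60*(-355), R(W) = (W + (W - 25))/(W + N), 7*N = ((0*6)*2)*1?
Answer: 3109483/146 ≈ 21298.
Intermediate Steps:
N = 0 (N = (((0*6)*2)*1)/7 = ((0*2)*1)/7 = (0*1)/7 = (⅐)*0 = 0)
R(W) = (-25 + 2*W)/W (R(W) = (W + (W - 25))/(W + 0) = (W + (-25 + W))/W = (-25 + 2*W)/W)
x = 21300
x - R(-146) = 21300 - (2 - 25/(-146)) = 21300 - (2 - 25*(-1/146)) = 21300 - (2 + 25/146) = 21300 - 1*317/146 = 21300 - 317/146 = 3109483/146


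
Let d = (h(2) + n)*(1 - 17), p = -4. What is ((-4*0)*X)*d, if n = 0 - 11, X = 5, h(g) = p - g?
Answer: 0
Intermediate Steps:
h(g) = -4 - g
n = -11
d = 272 (d = ((-4 - 1*2) - 11)*(1 - 17) = ((-4 - 2) - 11)*(-16) = (-6 - 11)*(-16) = -17*(-16) = 272)
((-4*0)*X)*d = (-4*0*5)*272 = (0*5)*272 = 0*272 = 0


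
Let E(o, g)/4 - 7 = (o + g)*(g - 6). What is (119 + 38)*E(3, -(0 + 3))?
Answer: 4396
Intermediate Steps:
E(o, g) = 28 + 4*(-6 + g)*(g + o) (E(o, g) = 28 + 4*((o + g)*(g - 6)) = 28 + 4*((g + o)*(-6 + g)) = 28 + 4*((-6 + g)*(g + o)) = 28 + 4*(-6 + g)*(g + o))
(119 + 38)*E(3, -(0 + 3)) = (119 + 38)*(28 - (-24)*(0 + 3) - 24*3 + 4*(-(0 + 3))² + 4*(-(0 + 3))*3) = 157*(28 - (-24)*3 - 72 + 4*(-1*3)² + 4*(-1*3)*3) = 157*(28 - 24*(-3) - 72 + 4*(-3)² + 4*(-3)*3) = 157*(28 + 72 - 72 + 4*9 - 36) = 157*(28 + 72 - 72 + 36 - 36) = 157*28 = 4396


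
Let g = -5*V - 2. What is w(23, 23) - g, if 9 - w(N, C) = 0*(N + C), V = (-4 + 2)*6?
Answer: -49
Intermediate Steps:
V = -12 (V = -2*6 = -12)
w(N, C) = 9 (w(N, C) = 9 - 0*(N + C) = 9 - 0*(C + N) = 9 - 1*0 = 9 + 0 = 9)
g = 58 (g = -5*(-12) - 2 = 60 - 2 = 58)
w(23, 23) - g = 9 - 1*58 = 9 - 58 = -49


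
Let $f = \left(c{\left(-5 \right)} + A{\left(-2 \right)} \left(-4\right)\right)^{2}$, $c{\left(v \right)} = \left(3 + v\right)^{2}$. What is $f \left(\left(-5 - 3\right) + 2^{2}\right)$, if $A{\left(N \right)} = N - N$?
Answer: $-64$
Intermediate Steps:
$A{\left(N \right)} = 0$
$f = 16$ ($f = \left(\left(3 - 5\right)^{2} + 0 \left(-4\right)\right)^{2} = \left(\left(-2\right)^{2} + 0\right)^{2} = \left(4 + 0\right)^{2} = 4^{2} = 16$)
$f \left(\left(-5 - 3\right) + 2^{2}\right) = 16 \left(\left(-5 - 3\right) + 2^{2}\right) = 16 \left(-8 + 4\right) = 16 \left(-4\right) = -64$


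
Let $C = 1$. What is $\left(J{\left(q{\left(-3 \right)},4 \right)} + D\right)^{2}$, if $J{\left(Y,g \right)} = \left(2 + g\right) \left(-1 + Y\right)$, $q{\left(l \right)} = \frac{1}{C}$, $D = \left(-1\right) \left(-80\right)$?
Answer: $6400$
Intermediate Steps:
$D = 80$
$q{\left(l \right)} = 1$ ($q{\left(l \right)} = 1^{-1} = 1$)
$J{\left(Y,g \right)} = \left(-1 + Y\right) \left(2 + g\right)$
$\left(J{\left(q{\left(-3 \right)},4 \right)} + D\right)^{2} = \left(\left(-2 - 4 + 2 \cdot 1 + 1 \cdot 4\right) + 80\right)^{2} = \left(\left(-2 - 4 + 2 + 4\right) + 80\right)^{2} = \left(0 + 80\right)^{2} = 80^{2} = 6400$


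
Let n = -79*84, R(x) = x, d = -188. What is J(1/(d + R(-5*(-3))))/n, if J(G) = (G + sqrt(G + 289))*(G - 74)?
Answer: -1829/28372692 + 1829*sqrt(2162327)/14186346 ≈ 0.18952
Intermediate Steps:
J(G) = (-74 + G)*(G + sqrt(289 + G)) (J(G) = (G + sqrt(289 + G))*(-74 + G) = (-74 + G)*(G + sqrt(289 + G)))
n = -6636
J(1/(d + R(-5*(-3))))/n = ((1/(-188 - 5*(-3)))**2 - 74/(-188 - 5*(-3)) - 74*sqrt(289 + 1/(-188 - 5*(-3))) + sqrt(289 + 1/(-188 - 5*(-3)))/(-188 - 5*(-3)))/(-6636) = ((1/(-188 + 15))**2 - 74/(-188 + 15) - 74*sqrt(289 + 1/(-188 + 15)) + sqrt(289 + 1/(-188 + 15))/(-188 + 15))*(-1/6636) = ((1/(-173))**2 - 74/(-173) - 74*sqrt(289 + 1/(-173)) + sqrt(289 + 1/(-173))/(-173))*(-1/6636) = ((-1/173)**2 - 74*(-1/173) - 74*sqrt(289 - 1/173) - sqrt(289 - 1/173)/173)*(-1/6636) = (1/29929 + 74/173 - 148*sqrt(2162327)/173 - 2*sqrt(2162327)/29929)*(-1/6636) = (12803/29929 - 25606*sqrt(2162327)/29929)*(-1/6636) = -1829/28372692 + 1829*sqrt(2162327)/14186346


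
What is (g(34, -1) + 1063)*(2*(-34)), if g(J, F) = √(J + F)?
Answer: -72284 - 68*√33 ≈ -72675.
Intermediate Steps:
g(J, F) = √(F + J)
(g(34, -1) + 1063)*(2*(-34)) = (√(-1 + 34) + 1063)*(2*(-34)) = (√33 + 1063)*(-68) = (1063 + √33)*(-68) = -72284 - 68*√33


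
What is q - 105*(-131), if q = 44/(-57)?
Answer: 783991/57 ≈ 13754.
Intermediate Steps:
q = -44/57 (q = 44*(-1/57) = -44/57 ≈ -0.77193)
q - 105*(-131) = -44/57 - 105*(-131) = -44/57 + 13755 = 783991/57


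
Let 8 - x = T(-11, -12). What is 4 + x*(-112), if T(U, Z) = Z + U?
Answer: -3468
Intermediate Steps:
T(U, Z) = U + Z
x = 31 (x = 8 - (-11 - 12) = 8 - 1*(-23) = 8 + 23 = 31)
4 + x*(-112) = 4 + 31*(-112) = 4 - 3472 = -3468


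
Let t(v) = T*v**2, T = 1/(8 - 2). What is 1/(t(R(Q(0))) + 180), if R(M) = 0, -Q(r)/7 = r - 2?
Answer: 1/180 ≈ 0.0055556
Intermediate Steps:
Q(r) = 14 - 7*r (Q(r) = -7*(r - 2) = -7*(-2 + r) = 14 - 7*r)
T = 1/6 ≈ 0.16667
t(v) = v**2/6
1/(t(R(Q(0))) + 180) = 1/((1/6)*0**2 + 180) = 1/((1/6)*0 + 180) = 1/(0 + 180) = 1/180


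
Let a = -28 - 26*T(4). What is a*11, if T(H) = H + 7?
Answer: -3454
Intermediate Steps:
T(H) = 7 + H
a = -314 (a = -28 - 26*(7 + 4) = -28 - 26*11 = -28 - 286 = -314)
a*11 = -314*11 = -3454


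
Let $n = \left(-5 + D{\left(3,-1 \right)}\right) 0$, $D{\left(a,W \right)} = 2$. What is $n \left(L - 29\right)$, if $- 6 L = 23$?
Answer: $0$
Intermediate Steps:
$L = - \frac{23}{6}$ ($L = \left(- \frac{1}{6}\right) 23 = - \frac{23}{6} \approx -3.8333$)
$n = 0$ ($n = \left(-5 + 2\right) 0 = \left(-3\right) 0 = 0$)
$n \left(L - 29\right) = 0 \left(- \frac{23}{6} - 29\right) = 0 \left(- \frac{197}{6}\right) = 0$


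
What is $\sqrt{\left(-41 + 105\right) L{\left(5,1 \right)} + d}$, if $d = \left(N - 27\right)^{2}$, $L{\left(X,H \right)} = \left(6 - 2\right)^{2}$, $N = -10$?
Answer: $\sqrt{2393} \approx 48.918$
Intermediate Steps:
$L{\left(X,H \right)} = 16$ ($L{\left(X,H \right)} = 4^{2} = 16$)
$d = 1369$ ($d = \left(-10 - 27\right)^{2} = \left(-37\right)^{2} = 1369$)
$\sqrt{\left(-41 + 105\right) L{\left(5,1 \right)} + d} = \sqrt{\left(-41 + 105\right) 16 + 1369} = \sqrt{64 \cdot 16 + 1369} = \sqrt{1024 + 1369} = \sqrt{2393}$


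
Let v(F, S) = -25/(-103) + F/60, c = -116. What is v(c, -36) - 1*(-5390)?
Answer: 8324938/1545 ≈ 5388.3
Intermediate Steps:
v(F, S) = 25/103 + F/60 (v(F, S) = -25*(-1/103) + F*(1/60) = 25/103 + F/60)
v(c, -36) - 1*(-5390) = (25/103 + (1/60)*(-116)) - 1*(-5390) = (25/103 - 29/15) + 5390 = -2612/1545 + 5390 = 8324938/1545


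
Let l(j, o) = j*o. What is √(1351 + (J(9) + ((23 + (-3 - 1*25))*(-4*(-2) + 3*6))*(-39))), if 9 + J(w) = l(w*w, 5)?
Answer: √6817 ≈ 82.565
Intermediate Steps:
J(w) = -9 + 5*w² (J(w) = -9 + (w*w)*5 = -9 + w²*5 = -9 + 5*w²)
√(1351 + (J(9) + ((23 + (-3 - 1*25))*(-4*(-2) + 3*6))*(-39))) = √(1351 + ((-9 + 5*9²) + ((23 + (-3 - 1*25))*(-4*(-2) + 3*6))*(-39))) = √(1351 + ((-9 + 5*81) + ((23 + (-3 - 25))*(8 + 18))*(-39))) = √(1351 + ((-9 + 405) + ((23 - 28)*26)*(-39))) = √(1351 + (396 - 5*26*(-39))) = √(1351 + (396 - 130*(-39))) = √(1351 + (396 + 5070)) = √(1351 + 5466) = √6817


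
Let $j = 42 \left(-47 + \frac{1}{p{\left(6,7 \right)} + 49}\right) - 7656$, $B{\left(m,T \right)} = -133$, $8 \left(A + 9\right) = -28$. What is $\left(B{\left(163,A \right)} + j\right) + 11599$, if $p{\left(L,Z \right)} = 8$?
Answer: $\frac{34898}{19} \approx 1836.7$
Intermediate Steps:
$A = - \frac{25}{2}$ ($A = -9 + \frac{1}{8} \left(-28\right) = -9 - \frac{7}{2} = - \frac{25}{2} \approx -12.5$)
$j = - \frac{182956}{19}$ ($j = 42 \left(-47 + \frac{1}{8 + 49}\right) - 7656 = 42 \left(-47 + \frac{1}{57}\right) - 7656 = 42 \left(- \frac{2678}{57}\right) - 7656 = - \frac{37492}{19} - 7656 = - \frac{182956}{19} \approx -9629.3$)
$\left(B{\left(163,A \right)} + j\right) + 11599 = \left(-133 - \frac{182956}{19}\right) + 11599 = - \frac{185483}{19} + 11599 = \frac{34898}{19}$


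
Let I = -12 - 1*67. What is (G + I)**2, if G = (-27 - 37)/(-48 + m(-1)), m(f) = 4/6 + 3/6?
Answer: 475894225/78961 ≈ 6027.0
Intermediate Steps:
m(f) = 7/6 (m(f) = 4*(1/6) + 3*(1/6) = 2/3 + 1/2 = 7/6)
I = -79 (I = -12 - 67 = -79)
G = 384/281 (G = (-27 - 37)/(-48 + 7/6) = -64/(-281/6) = -64*(-6/281) = 384/281 ≈ 1.3665)
(G + I)**2 = (384/281 - 79)**2 = (-21815/281)**2 = 475894225/78961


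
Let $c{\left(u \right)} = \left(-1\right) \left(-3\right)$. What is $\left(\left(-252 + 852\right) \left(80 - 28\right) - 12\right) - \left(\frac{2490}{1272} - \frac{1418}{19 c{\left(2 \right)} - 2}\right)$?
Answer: $\frac{363929871}{11660} \approx 31212.0$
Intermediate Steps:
$c{\left(u \right)} = 3$
$\left(\left(-252 + 852\right) \left(80 - 28\right) - 12\right) - \left(\frac{2490}{1272} - \frac{1418}{19 c{\left(2 \right)} - 2}\right) = \left(\left(-252 + 852\right) \left(80 - 28\right) - 12\right) - \left(\frac{2490}{1272} - \frac{1418}{19 \cdot 3 - 2}\right) = \left(600 \cdot 52 - 12\right) - \left(2490 \cdot \frac{1}{1272} - \frac{1418}{57 - 2}\right) = \left(31200 - 12\right) - \left(\frac{415}{212} - \frac{1418}{55}\right) = 31188 - \left(\frac{415}{212} - \frac{1418}{55}\right) = 31188 - - \frac{277791}{11660} = 31188 + \frac{277791}{11660} = \frac{363929871}{11660}$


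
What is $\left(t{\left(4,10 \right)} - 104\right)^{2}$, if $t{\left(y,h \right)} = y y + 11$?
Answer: $5929$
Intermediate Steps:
$t{\left(y,h \right)} = 11 + y^{2}$ ($t{\left(y,h \right)} = y^{2} + 11 = 11 + y^{2}$)
$\left(t{\left(4,10 \right)} - 104\right)^{2} = \left(\left(11 + 4^{2}\right) - 104\right)^{2} = \left(\left(11 + 16\right) - 104\right)^{2} = \left(27 - 104\right)^{2} = \left(-77\right)^{2} = 5929$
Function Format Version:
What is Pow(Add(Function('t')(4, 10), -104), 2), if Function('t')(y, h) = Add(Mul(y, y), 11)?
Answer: 5929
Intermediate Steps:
Function('t')(y, h) = Add(11, Pow(y, 2)) (Function('t')(y, h) = Add(Pow(y, 2), 11) = Add(11, Pow(y, 2)))
Pow(Add(Function('t')(4, 10), -104), 2) = Pow(Add(Add(11, Pow(4, 2)), -104), 2) = Pow(Add(Add(11, 16), -104), 2) = Pow(Add(27, -104), 2) = Pow(-77, 2) = 5929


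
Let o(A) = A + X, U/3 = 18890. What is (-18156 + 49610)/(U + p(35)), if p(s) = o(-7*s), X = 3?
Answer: 15727/28214 ≈ 0.55742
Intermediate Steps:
U = 56670 (U = 3*18890 = 56670)
o(A) = 3 + A (o(A) = A + 3 = 3 + A)
p(s) = 3 - 7*s
(-18156 + 49610)/(U + p(35)) = (-18156 + 49610)/(56670 + (3 - 7*35)) = 31454/(56670 + (3 - 245)) = 31454/(56670 - 242) = 31454/56428 = 31454*(1/56428) = 15727/28214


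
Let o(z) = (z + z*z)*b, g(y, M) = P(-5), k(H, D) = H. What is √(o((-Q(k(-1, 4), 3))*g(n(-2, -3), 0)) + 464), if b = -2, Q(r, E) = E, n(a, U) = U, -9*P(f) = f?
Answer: 2*√1039/3 ≈ 21.489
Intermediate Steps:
P(f) = -f/9
g(y, M) = 5/9 (g(y, M) = -⅑*(-5) = 5/9)
o(z) = -2*z - 2*z² (o(z) = (z + z*z)*(-2) = (z + z²)*(-2) = -2*z - 2*z²)
√(o((-Q(k(-1, 4), 3))*g(n(-2, -3), 0)) + 464) = √(-2*-1*3*(5/9)*(1 - 1*3*(5/9)) + 464) = √(-2*(-3*5/9)*(1 - 3*5/9) + 464) = √(-2*(-5/3)*(1 - 5/3) + 464) = √(-2*(-5/3)*(-⅔) + 464) = √(-20/9 + 464) = √(4156/9) = 2*√1039/3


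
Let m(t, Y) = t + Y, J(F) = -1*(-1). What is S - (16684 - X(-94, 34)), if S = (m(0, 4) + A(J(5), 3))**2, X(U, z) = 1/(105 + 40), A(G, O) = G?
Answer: -2415554/145 ≈ -16659.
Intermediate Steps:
J(F) = 1
m(t, Y) = Y + t
X(U, z) = 1/145
S = 25 (S = ((4 + 0) + 1)**2 = (4 + 1)**2 = 5**2 = 25)
S - (16684 - X(-94, 34)) = 25 - (16684 - 1*1/145) = 25 - (16684 - 1/145) = 25 - 1*2419179/145 = 25 - 2419179/145 = -2415554/145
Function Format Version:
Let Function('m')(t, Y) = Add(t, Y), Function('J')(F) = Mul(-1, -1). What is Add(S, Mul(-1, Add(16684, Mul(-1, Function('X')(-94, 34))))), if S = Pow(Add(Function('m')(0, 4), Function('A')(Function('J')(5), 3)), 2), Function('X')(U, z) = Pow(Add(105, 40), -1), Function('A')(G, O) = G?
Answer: Rational(-2415554, 145) ≈ -16659.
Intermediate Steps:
Function('J')(F) = 1
Function('m')(t, Y) = Add(Y, t)
Function('X')(U, z) = Rational(1, 145) (Function('X')(U, z) = Pow(145, -1) = Rational(1, 145))
S = 25 (S = Pow(Add(Add(4, 0), 1), 2) = Pow(Add(4, 1), 2) = Pow(5, 2) = 25)
Add(S, Mul(-1, Add(16684, Mul(-1, Function('X')(-94, 34))))) = Add(25, Mul(-1, Add(16684, Mul(-1, Rational(1, 145))))) = Add(25, Mul(-1, Add(16684, Rational(-1, 145)))) = Add(25, Mul(-1, Rational(2419179, 145))) = Add(25, Rational(-2419179, 145)) = Rational(-2415554, 145)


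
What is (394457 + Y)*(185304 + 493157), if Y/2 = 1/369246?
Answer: 49409488644538232/184623 ≈ 2.6762e+11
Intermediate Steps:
Y = 1/184623 (Y = 2/369246 = 2*(1/369246) = 1/184623 ≈ 5.4164e-6)
(394457 + Y)*(185304 + 493157) = (394457 + 1/184623)*(185304 + 493157) = (72825834712/184623)*678461 = 49409488644538232/184623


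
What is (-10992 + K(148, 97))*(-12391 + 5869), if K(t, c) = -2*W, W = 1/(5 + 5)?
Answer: 358455642/5 ≈ 7.1691e+7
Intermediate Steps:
W = ⅒ (W = 1/10 = ⅒ ≈ 0.10000)
K(t, c) = -⅕ (K(t, c) = -2*⅒ = -⅕)
(-10992 + K(148, 97))*(-12391 + 5869) = (-10992 - ⅕)*(-12391 + 5869) = -54961/5*(-6522) = 358455642/5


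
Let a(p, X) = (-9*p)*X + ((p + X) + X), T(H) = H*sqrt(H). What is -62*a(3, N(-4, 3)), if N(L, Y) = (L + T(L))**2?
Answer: -74586 + 99200*I ≈ -74586.0 + 99200.0*I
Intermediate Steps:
T(H) = H**(3/2)
N(L, Y) = (L + L**(3/2))**2
a(p, X) = p + 2*X - 9*X*p (a(p, X) = -9*X*p + ((X + p) + X) = -9*X*p + (p + 2*X) = p + 2*X - 9*X*p)
-62*a(3, N(-4, 3)) = -62*(3 + 2*(-4 + (-4)**(3/2))**2 - 9*(-4 + (-4)**(3/2))**2*3) = -62*(3 + 2*(-4 - 8*I)**2 - 9*(-4 - 8*I)**2*3) = -62*(3 + 2*(-4 - 8*I)**2 - 27*(-4 - 8*I)**2) = -62*(3 - 25*(-4 - 8*I)**2) = -186 + 1550*(-4 - 8*I)**2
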